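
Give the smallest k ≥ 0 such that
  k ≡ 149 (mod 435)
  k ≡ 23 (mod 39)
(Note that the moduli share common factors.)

2324

gcd(435, 39) = 3 and 3 | (23 − 149), so the pair is consistent; merging gives k ≡ 2324 (mod 5655), where 5655 = lcm(435, 39).
The solution is unique modulo lcm(435, 39) = 5655.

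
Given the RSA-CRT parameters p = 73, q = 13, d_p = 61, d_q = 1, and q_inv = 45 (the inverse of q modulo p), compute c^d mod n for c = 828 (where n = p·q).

724

m₁ = c^(d_p) mod p: c ≡ 25 (mod 73), and 25^61 mod 73 = 67.
m₂ = c^(d_q) mod q: c ≡ 9 (mod 13), and 9^1 mod 13 = 9.
h = q_inv·(m₁ − m₂) mod p = 45·(67 − 9) mod 73 = 55.
m = m₂ + h·q = 9 + 55·13 = 724.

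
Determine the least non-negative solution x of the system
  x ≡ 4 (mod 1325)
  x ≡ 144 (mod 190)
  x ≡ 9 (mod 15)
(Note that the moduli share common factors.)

gcd(1325, 190) = 5 and 5 | (144 − 4), so the pair is consistent; merging gives x ≡ 13254 (mod 50350), where 50350 = lcm(1325, 190).
gcd(50350, 15) = 5 and 5 | (9 − 13254), so the pair is consistent; merging gives x ≡ 13254 (mod 151050), where 151050 = lcm(50350, 15).
The solution is unique modulo lcm(1325, 190, 15) = 151050.

13254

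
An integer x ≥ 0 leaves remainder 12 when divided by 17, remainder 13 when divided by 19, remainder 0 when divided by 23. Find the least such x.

6302

The moduli are pairwise coprime; N = 17·19·23 = 7429.
N/17 = 437; 437 ≡ 12 (mod 17); 12·10 ≡ 1, so inverse 10.
N/19 = 391; 391 ≡ 11 (mod 19); 11·7 ≡ 1, so inverse 7.
N/23 = 323; 323 ≡ 1 (mod 23), inverse 1.
x ≡ 12·437·10 + 13·391·7 + 0·323·1 = 88021.
88021 mod 7429 = 6302.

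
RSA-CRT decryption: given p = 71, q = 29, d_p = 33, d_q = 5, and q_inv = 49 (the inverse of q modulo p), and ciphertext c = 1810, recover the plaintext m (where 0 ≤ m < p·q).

m₁ = c^(d_p) mod p: c ≡ 35 (mod 71), and 35^33 mod 71 = 67.
m₂ = c^(d_q) mod q: c ≡ 12 (mod 29), and 12^5 mod 29 = 12.
h = q_inv·(m₁ − m₂) mod p = 49·(67 − 12) mod 71 = 68.
m = m₂ + h·q = 12 + 68·29 = 1984.

1984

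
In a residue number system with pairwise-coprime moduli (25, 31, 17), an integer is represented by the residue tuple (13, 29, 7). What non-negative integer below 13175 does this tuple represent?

2013

The moduli are pairwise coprime; N = 25·31·17 = 13175.
N/25 = 527; 527 ≡ 2 (mod 25); 2·13 ≡ 1, so inverse 13.
N/31 = 425; 425 ≡ 22 (mod 31); 22·24 ≡ 1, so inverse 24.
N/17 = 775; 775 ≡ 10 (mod 17); 10·12 ≡ 1, so inverse 12.
x ≡ 13·527·13 + 29·425·24 + 7·775·12 = 449963.
449963 mod 13175 = 2013.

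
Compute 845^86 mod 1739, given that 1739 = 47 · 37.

Mod 47: 845 ≡ 46; by Fermat, exponent reduces to 86 mod 46 = 40; 46^40 ≡ 1 (mod 47).
Mod 37: 845 ≡ 31; by Fermat, exponent reduces to 86 mod 36 = 14; 31^14 ≡ 36 (mod 37).
Combine by CRT: x ≡ 1 (mod 47), x ≡ 36 (mod 37) ⇒ x ≡ 1035 (mod 1739).

1035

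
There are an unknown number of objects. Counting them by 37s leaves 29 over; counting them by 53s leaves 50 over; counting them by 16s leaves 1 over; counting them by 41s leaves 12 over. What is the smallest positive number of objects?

427601

The moduli are pairwise coprime; M = 37·53·16·41 = 1286416.
M/37 = 34768; 34768 ≡ 25 (mod 37); 25·3 ≡ 1, so inverse 3.
M/53 = 24272; 24272 ≡ 51 (mod 53); 51·26 ≡ 1, so inverse 26.
M/16 = 80401; 80401 ≡ 1 (mod 16), inverse 1.
M/41 = 31376; 31376 ≡ 11 (mod 41); 11·15 ≡ 1, so inverse 15.
N ≡ 29·34768·3 + 50·24272·26 + 1·80401·1 + 12·31376·15 = 40306497.
40306497 mod 1286416 = 427601.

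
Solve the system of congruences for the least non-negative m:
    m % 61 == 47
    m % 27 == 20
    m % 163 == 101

242156

The moduli are pairwise coprime; N = 61·27·163 = 268461.
N/61 = 4401; 4401 ≡ 9 (mod 61); 9·34 ≡ 1, so inverse 34.
N/27 = 9943; 9943 ≡ 7 (mod 27); 7·4 ≡ 1, so inverse 4.
N/163 = 1647; 1647 ≡ 17 (mod 163); 17·48 ≡ 1, so inverse 48.
m ≡ 47·4401·34 + 20·9943·4 + 101·1647·48 = 15812894.
15812894 mod 268461 = 242156.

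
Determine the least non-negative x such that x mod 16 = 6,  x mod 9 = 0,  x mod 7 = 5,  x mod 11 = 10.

54

From x ≡ 6 (mod 16) write x = 6 + 16t. Substituting into x ≡ 0 (mod 9) gives 16t ≡ 3 (mod 9), and since 7⁻¹ ≡ 4 (mod 9), t ≡ 3. Hence x ≡ 6 + 16·3 = 54 (mod 144).
From x ≡ 54 (mod 144) write x = 54 + 144t. Substituting into x ≡ 5 (mod 7) gives 144t ≡ 0 (mod 7), and since 4⁻¹ ≡ 2 (mod 7), t ≡ 0. Hence x ≡ 54 + 144·0 = 54 (mod 1008).
From x ≡ 54 (mod 1008) write x = 54 + 1008t. Substituting into x ≡ 10 (mod 11) gives 1008t ≡ 0 (mod 11), and since 7⁻¹ ≡ 8 (mod 11), t ≡ 0. Hence x ≡ 54 + 1008·0 = 54 (mod 11088).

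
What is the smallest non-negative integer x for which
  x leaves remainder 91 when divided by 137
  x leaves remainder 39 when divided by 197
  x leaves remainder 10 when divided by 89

2026184

The moduli are pairwise coprime; N = 137·197·89 = 2402021.
N/137 = 17533; 17533 ≡ 134 (mod 137); 134·91 ≡ 1, so inverse 91.
N/197 = 12193; 12193 ≡ 176 (mod 197); 176·75 ≡ 1, so inverse 75.
N/89 = 26989; 26989 ≡ 22 (mod 89); 22·85 ≡ 1, so inverse 85.
x ≡ 91·17533·91 + 39·12193·75 + 10·26989·85 = 203795948.
203795948 mod 2402021 = 2026184.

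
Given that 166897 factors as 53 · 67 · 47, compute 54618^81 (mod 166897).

Mod 53: 54618 ≡ 28; by Fermat, exponent reduces to 81 mod 52 = 29; 28^29 ≡ 10 (mod 53).
Mod 67: 54618 ≡ 13; by Fermat, exponent reduces to 81 mod 66 = 15; 13^15 ≡ 52 (mod 67).
Mod 47: 54618 ≡ 4; by Fermat, exponent reduces to 81 mod 46 = 35; 4^35 ≡ 2 (mod 47).
Combine by CRT: x ≡ 10 (mod 53), x ≡ 52 (mod 67), x ≡ 2 (mod 47) ⇒ x ≡ 14055 (mod 166897).

14055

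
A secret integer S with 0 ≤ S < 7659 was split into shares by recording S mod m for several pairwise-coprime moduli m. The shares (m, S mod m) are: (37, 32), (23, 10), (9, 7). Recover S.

2770

From S ≡ 32 (mod 37) write S = 32 + 37t. Substituting into S ≡ 10 (mod 23) gives 37t ≡ 1 (mod 23), and since 14⁻¹ ≡ 5 (mod 23), t ≡ 5. Hence S ≡ 32 + 37·5 = 217 (mod 851).
From S ≡ 217 (mod 851) write S = 217 + 851t. Substituting into S ≡ 7 (mod 9) gives 851t ≡ 6 (mod 9), and since 5⁻¹ ≡ 2 (mod 9), t ≡ 3. Hence S ≡ 217 + 851·3 = 2770 (mod 7659).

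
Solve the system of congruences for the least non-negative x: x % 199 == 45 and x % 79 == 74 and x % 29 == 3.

From x ≡ 45 (mod 199) write x = 45 + 199t. Substituting into x ≡ 74 (mod 79) gives 199t ≡ 29 (mod 79), and since 41⁻¹ ≡ 27 (mod 79), t ≡ 72. Hence x ≡ 45 + 199·72 = 14373 (mod 15721).
From x ≡ 14373 (mod 15721) write x = 14373 + 15721t. Substituting into x ≡ 3 (mod 29) gives 15721t ≡ 14 (mod 29), and since 3⁻¹ ≡ 10 (mod 29), t ≡ 24. Hence x ≡ 14373 + 15721·24 = 391677 (mod 455909).

391677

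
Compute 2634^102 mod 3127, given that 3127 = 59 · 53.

Mod 59: 2634 ≡ 38; by Fermat, exponent reduces to 102 mod 58 = 44; 38^44 ≡ 27 (mod 59).
Mod 53: 2634 ≡ 37; by Fermat, exponent reduces to 102 mod 52 = 50; 37^50 ≡ 47 (mod 53).
Combine by CRT: x ≡ 27 (mod 59), x ≡ 47 (mod 53) ⇒ x ≡ 1266 (mod 3127).

1266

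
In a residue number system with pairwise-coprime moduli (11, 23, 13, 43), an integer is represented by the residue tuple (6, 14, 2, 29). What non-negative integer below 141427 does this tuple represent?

18046

The moduli are pairwise coprime; N = 11·23·13·43 = 141427.
N/11 = 12857; 12857 ≡ 9 (mod 11); 9·5 ≡ 1, so inverse 5.
N/23 = 6149; 6149 ≡ 8 (mod 23); 8·3 ≡ 1, so inverse 3.
N/13 = 10879; 10879 ≡ 11 (mod 13); 11·6 ≡ 1, so inverse 6.
N/43 = 3289; 3289 ≡ 21 (mod 43); 21·41 ≡ 1, so inverse 41.
x ≡ 6·12857·5 + 14·6149·3 + 2·10879·6 + 29·3289·41 = 4685137.
4685137 mod 141427 = 18046.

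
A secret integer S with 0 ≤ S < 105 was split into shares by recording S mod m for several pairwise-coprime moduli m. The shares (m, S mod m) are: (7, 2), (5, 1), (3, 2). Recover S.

From S ≡ 2 (mod 7) write S = 2 + 7t. Substituting into S ≡ 1 (mod 5) gives 7t ≡ 4 (mod 5), and since 2⁻¹ ≡ 3 (mod 5), t ≡ 2. Hence S ≡ 2 + 7·2 = 16 (mod 35).
From S ≡ 16 (mod 35) write S = 16 + 35t. Substituting into S ≡ 2 (mod 3) gives 35t ≡ 1 (mod 3), and since 2⁻¹ ≡ 2 (mod 3), t ≡ 2. Hence S ≡ 16 + 35·2 = 86 (mod 105).

86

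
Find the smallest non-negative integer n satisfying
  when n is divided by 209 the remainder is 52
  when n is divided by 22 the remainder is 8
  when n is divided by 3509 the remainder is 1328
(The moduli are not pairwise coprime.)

36418

Combine the congruences pairwise.
gcd(209, 22) = 11 and 11 | (8 − 52), so the pair is consistent; merging gives n ≡ 52 (mod 418), where 418 = lcm(209, 22).
gcd(418, 3509) = 11 and 11 | (1328 − 52), so the pair is consistent; merging gives n ≡ 36418 (mod 133342), where 133342 = lcm(418, 3509).
The solution is unique modulo lcm(209, 22, 3509) = 133342.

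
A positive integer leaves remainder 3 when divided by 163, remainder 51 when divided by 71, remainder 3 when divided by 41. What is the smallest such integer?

From m ≡ 3 (mod 163) write m = 3 + 163t. Substituting into m ≡ 51 (mod 71) gives 163t ≡ 48 (mod 71), and since 21⁻¹ ≡ 44 (mod 71), t ≡ 53. Hence m ≡ 3 + 163·53 = 8642 (mod 11573).
From m ≡ 8642 (mod 11573) write m = 8642 + 11573t. Substituting into m ≡ 3 (mod 41) gives 11573t ≡ 12 (mod 41), and since 11⁻¹ ≡ 15 (mod 41), t ≡ 16. Hence m ≡ 8642 + 11573·16 = 193810 (mod 474493).

193810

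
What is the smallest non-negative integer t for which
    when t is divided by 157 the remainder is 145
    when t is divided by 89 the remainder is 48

From t ≡ 145 (mod 157) write t = 145 + 157s. Substituting into t ≡ 48 (mod 89) gives 157s ≡ 81 (mod 89), and since 68⁻¹ ≡ 72 (mod 89), s ≡ 47. Hence t ≡ 145 + 157·47 = 7524 (mod 13973).

7524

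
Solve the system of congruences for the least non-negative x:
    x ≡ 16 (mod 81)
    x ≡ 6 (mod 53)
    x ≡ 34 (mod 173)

558997

The moduli are pairwise coprime; N = 81·53·173 = 742689.
N/81 = 9169; 9169 ≡ 16 (mod 81); 16·76 ≡ 1, so inverse 76.
N/53 = 14013; 14013 ≡ 21 (mod 53); 21·48 ≡ 1, so inverse 48.
N/173 = 4293; 4293 ≡ 141 (mod 173); 141·27 ≡ 1, so inverse 27.
x ≡ 16·9169·76 + 6·14013·48 + 34·4293·27 = 19126222.
19126222 mod 742689 = 558997.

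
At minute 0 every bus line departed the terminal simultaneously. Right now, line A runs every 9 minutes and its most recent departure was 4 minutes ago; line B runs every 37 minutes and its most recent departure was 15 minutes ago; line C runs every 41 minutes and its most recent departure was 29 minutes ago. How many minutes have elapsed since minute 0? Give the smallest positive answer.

The moduli are pairwise coprime; N = 9·37·41 = 13653.
N/9 = 1517; 1517 ≡ 5 (mod 9); 5·2 ≡ 1, so inverse 2.
N/37 = 369; 369 ≡ 36 (mod 37); 36·36 ≡ 1, so inverse 36.
N/41 = 333; 333 ≡ 5 (mod 41); 5·33 ≡ 1, so inverse 33.
t ≡ 4·1517·2 + 15·369·36 + 29·333·33 = 530077.
530077 mod 13653 = 11263.

11263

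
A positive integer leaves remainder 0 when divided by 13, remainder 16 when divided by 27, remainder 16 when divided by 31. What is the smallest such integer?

1690

From a ≡ 0 (mod 13) write a = 0 + 13t. Substituting into a ≡ 16 (mod 27) gives 13t ≡ 16 (mod 27), and since 13⁻¹ ≡ 25 (mod 27), t ≡ 22. Hence a ≡ 0 + 13·22 = 286 (mod 351).
From a ≡ 286 (mod 351) write a = 286 + 351t. Substituting into a ≡ 16 (mod 31) gives 351t ≡ 9 (mod 31), and since 10⁻¹ ≡ 28 (mod 31), t ≡ 4. Hence a ≡ 286 + 351·4 = 1690 (mod 10881).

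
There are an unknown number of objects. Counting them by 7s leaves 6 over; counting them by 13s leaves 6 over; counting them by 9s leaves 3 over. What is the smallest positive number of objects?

The moduli are pairwise coprime; M = 7·13·9 = 819.
M/7 = 117; 117 ≡ 5 (mod 7); 5·3 ≡ 1, so inverse 3.
M/13 = 63; 63 ≡ 11 (mod 13); 11·6 ≡ 1, so inverse 6.
M/9 = 91; 91 ≡ 1 (mod 9), inverse 1.
N ≡ 6·117·3 + 6·63·6 + 3·91·1 = 4647.
4647 mod 819 = 552.

552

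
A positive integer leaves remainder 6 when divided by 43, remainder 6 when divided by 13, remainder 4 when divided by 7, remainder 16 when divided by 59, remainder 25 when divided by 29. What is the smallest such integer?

732855

The moduli are pairwise coprime; M = 43·13·7·59·29 = 6695143.
M/43 = 155701; 155701 ≡ 41 (mod 43); 41·21 ≡ 1, so inverse 21.
M/13 = 515011; 515011 ≡ 3 (mod 13); 3·9 ≡ 1, so inverse 9.
M/7 = 956449; 956449 ≡ 4 (mod 7); 4·2 ≡ 1, so inverse 2.
M/59 = 113477; 113477 ≡ 20 (mod 59); 20·3 ≡ 1, so inverse 3.
M/29 = 230867; 230867 ≡ 27 (mod 29); 27·14 ≡ 1, so inverse 14.
N ≡ 6·155701·21 + 6·515011·9 + 4·956449·2 + 16·113477·3 + 25·230867·14 = 141330858.
141330858 mod 6695143 = 732855.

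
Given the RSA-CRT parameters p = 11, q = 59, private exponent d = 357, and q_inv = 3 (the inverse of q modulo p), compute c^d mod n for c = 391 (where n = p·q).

173

d_p = d mod (p−1) = 357 mod 10 = 7; d_q = d mod (q−1) = 9.
m₁ = c^(d_p) mod p: c ≡ 6 (mod 11), and 6^7 mod 11 = 8.
m₂ = c^(d_q) mod q: c ≡ 37 (mod 59), and 37^9 mod 59 = 55.
h = q_inv·(m₁ − m₂) mod p = 3·(8 − 55) mod 11 = 2.
m = m₂ + h·q = 55 + 2·59 = 173.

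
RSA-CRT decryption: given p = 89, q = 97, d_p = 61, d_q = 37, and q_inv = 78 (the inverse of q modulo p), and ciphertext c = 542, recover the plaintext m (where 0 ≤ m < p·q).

m₁ = c^(d_p) mod p: c ≡ 8 (mod 89), and 8^61 mod 89 = 39.
m₂ = c^(d_q) mod q: c ≡ 57 (mod 97), and 57^37 mod 97 = 38.
h = q_inv·(m₁ − m₂) mod p = 78·(39 − 38) mod 89 = 78.
m = m₂ + h·q = 38 + 78·97 = 7604.

7604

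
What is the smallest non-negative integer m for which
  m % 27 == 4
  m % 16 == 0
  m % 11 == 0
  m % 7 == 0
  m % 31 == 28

205744

From m ≡ 4 (mod 27) write m = 4 + 27t. Substituting into m ≡ 0 (mod 16) gives 27t ≡ 12 (mod 16), and since 11⁻¹ ≡ 3 (mod 16), t ≡ 4. Hence m ≡ 4 + 27·4 = 112 (mod 432).
From m ≡ 112 (mod 432) write m = 112 + 432t. Substituting into m ≡ 0 (mod 11) gives 432t ≡ 9 (mod 11), and since 3⁻¹ ≡ 4 (mod 11), t ≡ 3. Hence m ≡ 112 + 432·3 = 1408 (mod 4752).
From m ≡ 1408 (mod 4752) write m = 1408 + 4752t. Substituting into m ≡ 0 (mod 7) gives 4752t ≡ 6 (mod 7), and since 6⁻¹ ≡ 6 (mod 7), t ≡ 1. Hence m ≡ 1408 + 4752·1 = 6160 (mod 33264).
From m ≡ 6160 (mod 33264) write m = 6160 + 33264t. Substituting into m ≡ 28 (mod 31) gives 33264t ≡ 6 (mod 31), and since 1⁻¹ ≡ 1 (mod 31), t ≡ 6. Hence m ≡ 6160 + 33264·6 = 205744 (mod 1031184).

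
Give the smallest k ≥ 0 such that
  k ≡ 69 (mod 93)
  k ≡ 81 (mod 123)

1557

gcd(93, 123) = 3 and 3 | (81 − 69), so the pair is consistent; merging gives k ≡ 1557 (mod 3813), where 3813 = lcm(93, 123).
The solution is unique modulo lcm(93, 123) = 3813.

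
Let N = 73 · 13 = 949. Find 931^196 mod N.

235

Mod 73: 931 ≡ 55; by Fermat, exponent reduces to 196 mod 72 = 52; 55^52 ≡ 16 (mod 73).
Mod 13: 931 ≡ 8; by Fermat, exponent reduces to 196 mod 12 = 4; 8^4 ≡ 1 (mod 13).
Combine by CRT: x ≡ 16 (mod 73), x ≡ 1 (mod 13) ⇒ x ≡ 235 (mod 949).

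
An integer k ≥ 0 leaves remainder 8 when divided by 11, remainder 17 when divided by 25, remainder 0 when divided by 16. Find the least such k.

The moduli are pairwise coprime; N = 11·25·16 = 4400.
N/11 = 400; 400 ≡ 4 (mod 11); 4·3 ≡ 1, so inverse 3.
N/25 = 176; 176 ≡ 1 (mod 25), inverse 1.
N/16 = 275; 275 ≡ 3 (mod 16); 3·11 ≡ 1, so inverse 11.
k ≡ 8·400·3 + 17·176·1 + 0·275·11 = 12592.
12592 mod 4400 = 3792.

3792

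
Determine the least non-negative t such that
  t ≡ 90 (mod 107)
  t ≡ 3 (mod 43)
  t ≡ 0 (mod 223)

718060

From t ≡ 90 (mod 107) write t = 90 + 107s. Substituting into t ≡ 3 (mod 43) gives 107s ≡ 42 (mod 43), and since 21⁻¹ ≡ 41 (mod 43), s ≡ 2. Hence t ≡ 90 + 107·2 = 304 (mod 4601).
From t ≡ 304 (mod 4601) write t = 304 + 4601s. Substituting into t ≡ 0 (mod 223) gives 4601s ≡ 142 (mod 223), and since 141⁻¹ ≡ 155 (mod 223), s ≡ 156. Hence t ≡ 304 + 4601·156 = 718060 (mod 1026023).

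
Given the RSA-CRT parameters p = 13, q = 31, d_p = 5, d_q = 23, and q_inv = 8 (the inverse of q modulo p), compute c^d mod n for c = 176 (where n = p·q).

141

m₁ = c^(d_p) mod p: c ≡ 7 (mod 13), and 7^5 mod 13 = 11.
m₂ = c^(d_q) mod q: c ≡ 21 (mod 31), and 21^23 mod 31 = 17.
h = q_inv·(m₁ − m₂) mod p = 8·(11 − 17) mod 13 = 4.
m = m₂ + h·q = 17 + 4·31 = 141.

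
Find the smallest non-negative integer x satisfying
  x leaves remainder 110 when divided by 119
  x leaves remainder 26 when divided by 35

gcd(119, 35) = 7 and 7 | (26 − 110), so the pair is consistent; merging gives x ≡ 586 (mod 595), where 595 = lcm(119, 35).
The solution is unique modulo lcm(119, 35) = 595.

586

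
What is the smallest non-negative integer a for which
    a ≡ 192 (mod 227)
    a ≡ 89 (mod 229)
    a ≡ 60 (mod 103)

Combine the congruences pairwise.
From a ≡ 192 (mod 227) write a = 192 + 227t. Substituting into a ≡ 89 (mod 229) gives 227t ≡ 126 (mod 229), and since 227⁻¹ ≡ 114 (mod 229), t ≡ 166. Hence a ≡ 192 + 227·166 = 37874 (mod 51983).
From a ≡ 37874 (mod 51983) write a = 37874 + 51983t. Substituting into a ≡ 60 (mod 103) gives 51983t ≡ 90 (mod 103), and since 71⁻¹ ≡ 74 (mod 103), t ≡ 68. Hence a ≡ 37874 + 51983·68 = 3572718 (mod 5354249).

3572718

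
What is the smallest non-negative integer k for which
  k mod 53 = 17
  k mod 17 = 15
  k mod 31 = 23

From k ≡ 17 (mod 53) write k = 17 + 53t. Substituting into k ≡ 15 (mod 17) gives 53t ≡ 15 (mod 17), and since 2⁻¹ ≡ 9 (mod 17), t ≡ 16. Hence k ≡ 17 + 53·16 = 865 (mod 901).
From k ≡ 865 (mod 901) write k = 865 + 901t. Substituting into k ≡ 23 (mod 31) gives 901t ≡ 26 (mod 31), and since 2⁻¹ ≡ 16 (mod 31), t ≡ 13. Hence k ≡ 865 + 901·13 = 12578 (mod 27931).

12578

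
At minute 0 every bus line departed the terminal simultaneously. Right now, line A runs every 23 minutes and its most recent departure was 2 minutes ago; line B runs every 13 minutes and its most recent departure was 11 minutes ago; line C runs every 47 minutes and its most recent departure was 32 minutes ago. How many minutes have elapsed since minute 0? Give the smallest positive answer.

11594

The moduli are pairwise coprime; N = 23·13·47 = 14053.
N/23 = 611; 611 ≡ 13 (mod 23); 13·16 ≡ 1, so inverse 16.
N/13 = 1081; 1081 ≡ 2 (mod 13); 2·7 ≡ 1, so inverse 7.
N/47 = 299; 299 ≡ 17 (mod 47); 17·36 ≡ 1, so inverse 36.
t ≡ 2·611·16 + 11·1081·7 + 32·299·36 = 447237.
447237 mod 14053 = 11594.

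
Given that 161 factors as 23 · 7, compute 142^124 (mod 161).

Mod 23: 142 ≡ 4; by Fermat, exponent reduces to 124 mod 22 = 14; 4^14 ≡ 18 (mod 23).
Mod 7: 142 ≡ 2; by Fermat, exponent reduces to 124 mod 6 = 4; 2^4 ≡ 2 (mod 7).
Combine by CRT: x ≡ 18 (mod 23), x ≡ 2 (mod 7) ⇒ x ≡ 156 (mod 161).

156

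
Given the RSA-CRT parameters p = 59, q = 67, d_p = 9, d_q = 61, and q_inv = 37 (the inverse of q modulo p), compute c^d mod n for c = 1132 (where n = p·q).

m₁ = c^(d_p) mod p: c ≡ 11 (mod 59), and 11^9 mod 59 = 6.
m₂ = c^(d_q) mod q: c ≡ 60 (mod 67), and 60^61 mod 67 = 47.
h = q_inv·(m₁ − m₂) mod p = 37·(6 − 47) mod 59 = 17.
m = m₂ + h·q = 47 + 17·67 = 1186.

1186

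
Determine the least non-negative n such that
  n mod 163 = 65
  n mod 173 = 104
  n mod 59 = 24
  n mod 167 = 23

From n ≡ 65 (mod 163) write n = 65 + 163t. Substituting into n ≡ 104 (mod 173) gives 163t ≡ 39 (mod 173), and since 163⁻¹ ≡ 121 (mod 173), t ≡ 48. Hence n ≡ 65 + 163·48 = 7889 (mod 28199).
From n ≡ 7889 (mod 28199) write n = 7889 + 28199t. Substituting into n ≡ 24 (mod 59) gives 28199t ≡ 41 (mod 59), and since 56⁻¹ ≡ 39 (mod 59), t ≡ 6. Hence n ≡ 7889 + 28199·6 = 177083 (mod 1663741).
From n ≡ 177083 (mod 1663741) write n = 177083 + 1663741t. Substituting into n ≡ 23 (mod 167) gives 1663741t ≡ 127 (mod 167), and since 87⁻¹ ≡ 48 (mod 167), t ≡ 84. Hence n ≡ 177083 + 1663741·84 = 139931327 (mod 277844747).

139931327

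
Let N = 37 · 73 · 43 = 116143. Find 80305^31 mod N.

61659

Mod 37: 80305 ≡ 15; 15^31 ≡ 17 (mod 37).
Mod 73: 80305 ≡ 5; 5^31 ≡ 47 (mod 73).
Mod 43: 80305 ≡ 24; 24^31 ≡ 40 (mod 43).
Combine by CRT: x ≡ 17 (mod 37), x ≡ 47 (mod 73), x ≡ 40 (mod 43) ⇒ x ≡ 61659 (mod 116143).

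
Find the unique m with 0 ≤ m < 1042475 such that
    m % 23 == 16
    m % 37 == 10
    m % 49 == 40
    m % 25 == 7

75157

The moduli are pairwise coprime; N = 23·37·49·25 = 1042475.
N/23 = 45325; 45325 ≡ 15 (mod 23); 15·20 ≡ 1, so inverse 20.
N/37 = 28175; 28175 ≡ 18 (mod 37); 18·35 ≡ 1, so inverse 35.
N/49 = 21275; 21275 ≡ 9 (mod 49); 9·11 ≡ 1, so inverse 11.
N/25 = 41699; 41699 ≡ 24 (mod 25); 24·24 ≡ 1, so inverse 24.
m ≡ 16·45325·20 + 10·28175·35 + 40·21275·11 + 7·41699·24 = 40731682.
40731682 mod 1042475 = 75157.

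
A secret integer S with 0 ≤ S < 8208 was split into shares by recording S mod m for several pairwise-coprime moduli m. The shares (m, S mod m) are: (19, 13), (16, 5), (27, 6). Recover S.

3813

The moduli are pairwise coprime; N = 19·16·27 = 8208.
N/19 = 432; 432 ≡ 14 (mod 19); 14·15 ≡ 1, so inverse 15.
N/16 = 513; 513 ≡ 1 (mod 16), inverse 1.
N/27 = 304; 304 ≡ 7 (mod 27); 7·4 ≡ 1, so inverse 4.
S ≡ 13·432·15 + 5·513·1 + 6·304·4 = 94101.
94101 mod 8208 = 3813.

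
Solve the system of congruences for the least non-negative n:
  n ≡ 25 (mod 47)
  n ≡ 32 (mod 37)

1623

From n ≡ 25 (mod 47) write n = 25 + 47t. Substituting into n ≡ 32 (mod 37) gives 47t ≡ 7 (mod 37), and since 10⁻¹ ≡ 26 (mod 37), t ≡ 34. Hence n ≡ 25 + 47·34 = 1623 (mod 1739).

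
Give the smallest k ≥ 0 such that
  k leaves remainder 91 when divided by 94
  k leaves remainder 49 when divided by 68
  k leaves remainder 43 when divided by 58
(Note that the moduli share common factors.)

48125

Combine the congruences pairwise.
gcd(94, 68) = 2 and 2 | (49 − 91), so the pair is consistent; merging gives k ≡ 185 (mod 3196), where 3196 = lcm(94, 68).
gcd(3196, 58) = 2 and 2 | (43 − 185), so the pair is consistent; merging gives k ≡ 48125 (mod 92684), where 92684 = lcm(3196, 58).
The solution is unique modulo lcm(94, 68, 58) = 92684.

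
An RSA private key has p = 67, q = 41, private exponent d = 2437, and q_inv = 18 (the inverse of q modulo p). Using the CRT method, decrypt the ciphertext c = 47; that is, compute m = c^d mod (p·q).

1778

d_p = d mod (p−1) = 2437 mod 66 = 61; d_q = d mod (q−1) = 37.
m₁ = c^(d_p) mod p: c ≡ 47 (mod 67), and 47^61 mod 67 = 36.
m₂ = c^(d_q) mod q: c ≡ 6 (mod 41), and 6^37 mod 41 = 15.
h = q_inv·(m₁ − m₂) mod p = 18·(36 − 15) mod 67 = 43.
m = m₂ + h·q = 15 + 43·41 = 1778.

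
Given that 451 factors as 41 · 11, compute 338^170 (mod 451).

Mod 41: 338 ≡ 10; by Fermat, exponent reduces to 170 mod 40 = 10; 10^10 ≡ 1 (mod 41).
Mod 11: 338 ≡ 8; since 10 | 170, by Fermat 8^170 ≡ 1 (mod 11).
Combine by CRT: x ≡ 1 (mod 41), x ≡ 1 (mod 11) ⇒ x ≡ 1 (mod 451).

1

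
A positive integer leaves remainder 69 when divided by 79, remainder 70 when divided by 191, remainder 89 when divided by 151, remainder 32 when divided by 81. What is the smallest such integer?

105364265

Combine the congruences pairwise.
From x ≡ 69 (mod 79) write x = 69 + 79t. Substituting into x ≡ 70 (mod 191) gives 79t ≡ 1 (mod 191), and since 79⁻¹ ≡ 162 (mod 191), t ≡ 162. Hence x ≡ 69 + 79·162 = 12867 (mod 15089).
From x ≡ 12867 (mod 15089) write x = 12867 + 15089t. Substituting into x ≡ 89 (mod 151) gives 15089t ≡ 57 (mod 151), and since 140⁻¹ ≡ 96 (mod 151), t ≡ 36. Hence x ≡ 12867 + 15089·36 = 556071 (mod 2278439).
From x ≡ 556071 (mod 2278439) write x = 556071 + 2278439t. Substituting into x ≡ 32 (mod 81) gives 2278439t ≡ 26 (mod 81), and since 71⁻¹ ≡ 8 (mod 81), t ≡ 46. Hence x ≡ 556071 + 2278439·46 = 105364265 (mod 184553559).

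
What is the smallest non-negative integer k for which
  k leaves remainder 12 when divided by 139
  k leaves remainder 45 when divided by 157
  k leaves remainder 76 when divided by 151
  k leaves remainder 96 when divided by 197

Combine the congruences pairwise.
From k ≡ 12 (mod 139) write k = 12 + 139t. Substituting into k ≡ 45 (mod 157) gives 139t ≡ 33 (mod 157), and since 139⁻¹ ≡ 61 (mod 157), t ≡ 129. Hence k ≡ 12 + 139·129 = 17943 (mod 21823).
From k ≡ 17943 (mod 21823) write k = 17943 + 21823t. Substituting into k ≡ 76 (mod 151) gives 21823t ≡ 102 (mod 151), and since 79⁻¹ ≡ 65 (mod 151), t ≡ 137. Hence k ≡ 17943 + 21823·137 = 3007694 (mod 3295273).
From k ≡ 3007694 (mod 3295273) write k = 3007694 + 3295273t. Substituting into k ≡ 96 (mod 197) gives 3295273t ≡ 1 (mod 197), and since 54⁻¹ ≡ 135 (mod 197), t ≡ 135. Hence k ≡ 3007694 + 3295273·135 = 447869549 (mod 649168781).

447869549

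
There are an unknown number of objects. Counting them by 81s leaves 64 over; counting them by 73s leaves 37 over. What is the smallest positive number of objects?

From N ≡ 64 (mod 81) write N = 64 + 81t. Substituting into N ≡ 37 (mod 73) gives 81t ≡ 46 (mod 73), and since 8⁻¹ ≡ 64 (mod 73), t ≡ 24. Hence N ≡ 64 + 81·24 = 2008 (mod 5913).

2008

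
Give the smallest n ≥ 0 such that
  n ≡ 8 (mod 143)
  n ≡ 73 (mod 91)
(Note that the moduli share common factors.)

437

gcd(143, 91) = 13 and 13 | (73 − 8), so the pair is consistent; merging gives n ≡ 437 (mod 1001), where 1001 = lcm(143, 91).
The solution is unique modulo lcm(143, 91) = 1001.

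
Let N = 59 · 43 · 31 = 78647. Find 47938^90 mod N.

47989

Mod 59: 47938 ≡ 30; by Fermat, exponent reduces to 90 mod 58 = 32; 30^32 ≡ 22 (mod 59).
Mod 43: 47938 ≡ 36; by Fermat, exponent reduces to 90 mod 42 = 6; 36^6 ≡ 1 (mod 43).
Mod 31: 47938 ≡ 12; since 30 | 90, by Fermat 12^90 ≡ 1 (mod 31).
Combine by CRT: x ≡ 22 (mod 59), x ≡ 1 (mod 43), x ≡ 1 (mod 31) ⇒ x ≡ 47989 (mod 78647).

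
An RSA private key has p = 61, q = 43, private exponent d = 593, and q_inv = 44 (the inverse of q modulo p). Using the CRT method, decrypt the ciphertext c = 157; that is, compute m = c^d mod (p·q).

d_p = d mod (p−1) = 593 mod 60 = 53; d_q = d mod (q−1) = 5.
m₁ = c^(d_p) mod p: c ≡ 35 (mod 61), and 35^53 mod 61 = 43.
m₂ = c^(d_q) mod q: c ≡ 28 (mod 43), and 28^5 mod 43 = 5.
h = q_inv·(m₁ − m₂) mod p = 44·(43 − 5) mod 61 = 25.
m = m₂ + h·q = 5 + 25·43 = 1080.

1080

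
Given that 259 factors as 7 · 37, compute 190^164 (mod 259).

197

Mod 7: 190 ≡ 1; by Fermat, exponent reduces to 164 mod 6 = 2; 1^2 ≡ 1 (mod 7).
Mod 37: 190 ≡ 5; by Fermat, exponent reduces to 164 mod 36 = 20; 5^20 ≡ 12 (mod 37).
Combine by CRT: x ≡ 1 (mod 7), x ≡ 12 (mod 37) ⇒ x ≡ 197 (mod 259).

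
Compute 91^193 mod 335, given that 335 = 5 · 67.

216

Mod 5: 91 ≡ 1; by Fermat, exponent reduces to 193 mod 4 = 1; 1^1 ≡ 1 (mod 5).
Mod 67: 91 ≡ 24; by Fermat, exponent reduces to 193 mod 66 = 61; 24^61 ≡ 15 (mod 67).
Combine by CRT: x ≡ 1 (mod 5), x ≡ 15 (mod 67) ⇒ x ≡ 216 (mod 335).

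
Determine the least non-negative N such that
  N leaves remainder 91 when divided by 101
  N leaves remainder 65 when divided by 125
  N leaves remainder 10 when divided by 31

The moduli are pairwise coprime; M = 101·125·31 = 391375.
M/101 = 3875; 3875 ≡ 37 (mod 101); 37·71 ≡ 1, so inverse 71.
M/125 = 3131; 3131 ≡ 6 (mod 125); 6·21 ≡ 1, so inverse 21.
M/31 = 12625; 12625 ≡ 8 (mod 31); 8·4 ≡ 1, so inverse 4.
N ≡ 91·3875·71 + 65·3131·21 + 10·12625·4 = 29815190.
29815190 mod 391375 = 70690.

70690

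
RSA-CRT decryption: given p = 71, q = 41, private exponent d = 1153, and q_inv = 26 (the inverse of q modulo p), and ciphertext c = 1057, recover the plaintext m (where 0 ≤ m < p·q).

d_p = d mod (p−1) = 1153 mod 70 = 33; d_q = d mod (q−1) = 33.
m₁ = c^(d_p) mod p: c ≡ 63 (mod 71), and 63^33 mod 71 = 61.
m₂ = c^(d_q) mod q: c ≡ 32 (mod 41), and 32^33 mod 41 = 32.
h = q_inv·(m₁ − m₂) mod p = 26·(61 − 32) mod 71 = 44.
m = m₂ + h·q = 32 + 44·41 = 1836.

1836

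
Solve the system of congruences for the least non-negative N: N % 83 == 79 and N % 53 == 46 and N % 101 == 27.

398977

The moduli are pairwise coprime; M = 83·53·101 = 444299.
M/83 = 5353; 5353 ≡ 41 (mod 83); 41·81 ≡ 1, so inverse 81.
M/53 = 8383; 8383 ≡ 9 (mod 53); 9·6 ≡ 1, so inverse 6.
M/101 = 4399; 4399 ≡ 56 (mod 101); 56·92 ≡ 1, so inverse 92.
N ≡ 79·5353·81 + 46·8383·6 + 27·4399·92 = 47494671.
47494671 mod 444299 = 398977.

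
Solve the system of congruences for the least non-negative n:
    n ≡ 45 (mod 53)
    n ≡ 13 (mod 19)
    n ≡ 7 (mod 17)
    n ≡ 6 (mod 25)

The moduli are pairwise coprime; M = 53·19·17·25 = 427975.
M/53 = 8075; 8075 ≡ 19 (mod 53); 19·14 ≡ 1, so inverse 14.
M/19 = 22525; 22525 ≡ 10 (mod 19); 10·2 ≡ 1, so inverse 2.
M/17 = 25175; 25175 ≡ 15 (mod 17); 15·8 ≡ 1, so inverse 8.
M/25 = 17119; 17119 ≡ 19 (mod 25); 19·4 ≡ 1, so inverse 4.
n ≡ 45·8075·14 + 13·22525·2 + 7·25175·8 + 6·17119·4 = 7493556.
7493556 mod 427975 = 217981.

217981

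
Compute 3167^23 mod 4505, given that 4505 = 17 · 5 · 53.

3138

Mod 17: 3167 ≡ 5; by Fermat, exponent reduces to 23 mod 16 = 7; 5^7 ≡ 10 (mod 17).
Mod 5: 3167 ≡ 2; by Fermat, exponent reduces to 23 mod 4 = 3; 2^3 ≡ 3 (mod 5).
Mod 53: 3167 ≡ 40; 40^23 ≡ 11 (mod 53).
Combine by CRT: x ≡ 10 (mod 17), x ≡ 3 (mod 5), x ≡ 11 (mod 53) ⇒ x ≡ 3138 (mod 4505).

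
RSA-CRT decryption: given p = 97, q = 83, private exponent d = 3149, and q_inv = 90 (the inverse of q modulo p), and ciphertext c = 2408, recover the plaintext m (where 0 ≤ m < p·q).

914

d_p = d mod (p−1) = 3149 mod 96 = 77; d_q = d mod (q−1) = 33.
m₁ = c^(d_p) mod p: c ≡ 80 (mod 97), and 80^77 mod 97 = 41.
m₂ = c^(d_q) mod q: c ≡ 1 (mod 83), and 1^33 mod 83 = 1.
h = q_inv·(m₁ − m₂) mod p = 90·(41 − 1) mod 97 = 11.
m = m₂ + h·q = 1 + 11·83 = 914.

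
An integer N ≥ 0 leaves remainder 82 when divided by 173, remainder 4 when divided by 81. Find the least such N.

2677

From N ≡ 82 (mod 173) write N = 82 + 173t. Substituting into N ≡ 4 (mod 81) gives 173t ≡ 3 (mod 81), and since 11⁻¹ ≡ 59 (mod 81), t ≡ 15. Hence N ≡ 82 + 173·15 = 2677 (mod 14013).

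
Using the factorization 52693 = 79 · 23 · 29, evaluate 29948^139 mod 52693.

Mod 79: 29948 ≡ 7; by Fermat, exponent reduces to 139 mod 78 = 61; 7^61 ≡ 39 (mod 79).
Mod 23: 29948 ≡ 2; by Fermat, exponent reduces to 139 mod 22 = 7; 2^7 ≡ 13 (mod 23).
Mod 29: 29948 ≡ 20; by Fermat, exponent reduces to 139 mod 28 = 27; 20^27 ≡ 16 (mod 29).
Combine by CRT: x ≡ 39 (mod 79), x ≡ 13 (mod 23), x ≡ 16 (mod 29) ⇒ x ≡ 38354 (mod 52693).

38354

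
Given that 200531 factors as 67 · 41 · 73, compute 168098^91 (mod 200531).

Mod 67: 168098 ≡ 62; by Fermat, exponent reduces to 91 mod 66 = 25; 62^25 ≡ 9 (mod 67).
Mod 41: 168098 ≡ 39; by Fermat, exponent reduces to 91 mod 40 = 11; 39^11 ≡ 2 (mod 41).
Mod 73: 168098 ≡ 52; by Fermat, exponent reduces to 91 mod 72 = 19; 52^19 ≡ 56 (mod 73).
Combine by CRT: x ≡ 9 (mod 67), x ≡ 2 (mod 41), x ≡ 56 (mod 73) ⇒ x ≡ 57361 (mod 200531).

57361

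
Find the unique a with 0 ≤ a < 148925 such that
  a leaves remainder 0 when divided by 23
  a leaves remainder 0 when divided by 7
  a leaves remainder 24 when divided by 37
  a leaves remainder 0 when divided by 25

136850

From a ≡ 0 (mod 23) write a = 0 + 23t. Substituting into a ≡ 0 (mod 7) gives 23t ≡ 0 (mod 7), and since 2⁻¹ ≡ 4 (mod 7), t ≡ 0. Hence a ≡ 0 + 23·0 = 0 (mod 161).
From a ≡ 0 (mod 161) write a = 0 + 161t. Substituting into a ≡ 24 (mod 37) gives 161t ≡ 24 (mod 37), and since 13⁻¹ ≡ 20 (mod 37), t ≡ 36. Hence a ≡ 0 + 161·36 = 5796 (mod 5957).
From a ≡ 5796 (mod 5957) write a = 5796 + 5957t. Substituting into a ≡ 0 (mod 25) gives 5957t ≡ 4 (mod 25), and since 7⁻¹ ≡ 18 (mod 25), t ≡ 22. Hence a ≡ 5796 + 5957·22 = 136850 (mod 148925).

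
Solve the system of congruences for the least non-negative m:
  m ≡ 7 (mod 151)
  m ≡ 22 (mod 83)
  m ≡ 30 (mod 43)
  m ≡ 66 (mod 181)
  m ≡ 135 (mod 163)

From m ≡ 7 (mod 151) write m = 7 + 151t. Substituting into m ≡ 22 (mod 83) gives 151t ≡ 15 (mod 83), and since 68⁻¹ ≡ 11 (mod 83), t ≡ 82. Hence m ≡ 7 + 151·82 = 12389 (mod 12533).
From m ≡ 12389 (mod 12533) write m = 12389 + 12533t. Substituting into m ≡ 30 (mod 43) gives 12533t ≡ 25 (mod 43), and since 20⁻¹ ≡ 28 (mod 43), t ≡ 12. Hence m ≡ 12389 + 12533·12 = 162785 (mod 538919).
From m ≡ 162785 (mod 538919) write m = 162785 + 538919t. Substituting into m ≡ 66 (mod 181) gives 538919t ≡ 0 (mod 181), and since 82⁻¹ ≡ 117 (mod 181), t ≡ 0. Hence m ≡ 162785 + 538919·0 = 162785 (mod 97544339).
From m ≡ 162785 (mod 97544339) write m = 162785 + 97544339t. Substituting into m ≡ 135 (mod 163) gives 97544339t ≡ 24 (mod 163), and since 86⁻¹ ≡ 127 (mod 163), t ≡ 114. Hence m ≡ 162785 + 97544339·114 = 11120217431 (mod 15899727257).

11120217431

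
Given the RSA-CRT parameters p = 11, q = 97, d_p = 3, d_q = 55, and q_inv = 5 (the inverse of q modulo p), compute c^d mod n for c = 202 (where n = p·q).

m₁ = c^(d_p) mod p: c ≡ 4 (mod 11), and 4^3 mod 11 = 9.
m₂ = c^(d_q) mod q: c ≡ 8 (mod 97), and 8^55 mod 97 = 12.
h = q_inv·(m₁ − m₂) mod p = 5·(9 − 12) mod 11 = 7.
m = m₂ + h·q = 12 + 7·97 = 691.

691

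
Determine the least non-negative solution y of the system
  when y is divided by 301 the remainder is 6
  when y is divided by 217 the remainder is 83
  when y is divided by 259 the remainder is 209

248331

gcd(301, 217) = 7 and 7 | (83 − 6), so the pair is consistent; merging gives y ≡ 5725 (mod 9331), where 9331 = lcm(301, 217).
gcd(9331, 259) = 7 and 7 | (209 − 5725), so the pair is consistent; merging gives y ≡ 248331 (mod 345247), where 345247 = lcm(9331, 259).
The solution is unique modulo lcm(301, 217, 259) = 345247.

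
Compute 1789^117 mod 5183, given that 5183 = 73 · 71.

Mod 73: 1789 ≡ 37; by Fermat, exponent reduces to 117 mod 72 = 45; 37^45 ≡ 1 (mod 73).
Mod 71: 1789 ≡ 14; by Fermat, exponent reduces to 117 mod 70 = 47; 14^47 ≡ 17 (mod 71).
Combine by CRT: x ≡ 1 (mod 73), x ≡ 17 (mod 71) ⇒ x ≡ 585 (mod 5183).

585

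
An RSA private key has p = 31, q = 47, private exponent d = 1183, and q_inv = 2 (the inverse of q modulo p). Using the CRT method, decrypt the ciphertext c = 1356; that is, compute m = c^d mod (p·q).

15

d_p = d mod (p−1) = 1183 mod 30 = 13; d_q = d mod (q−1) = 33.
m₁ = c^(d_p) mod p: c ≡ 23 (mod 31), and 23^13 mod 31 = 15.
m₂ = c^(d_q) mod q: c ≡ 40 (mod 47), and 40^33 mod 47 = 15.
h = q_inv·(m₁ − m₂) mod p = 2·(15 − 15) mod 31 = 0.
m = m₂ + h·q = 15 + 0·47 = 15.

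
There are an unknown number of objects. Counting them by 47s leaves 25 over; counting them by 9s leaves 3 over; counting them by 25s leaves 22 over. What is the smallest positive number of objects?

From N ≡ 25 (mod 47) write N = 25 + 47t. Substituting into N ≡ 3 (mod 9) gives 47t ≡ 5 (mod 9), and since 2⁻¹ ≡ 5 (mod 9), t ≡ 7. Hence N ≡ 25 + 47·7 = 354 (mod 423).
From N ≡ 354 (mod 423) write N = 354 + 423t. Substituting into N ≡ 22 (mod 25) gives 423t ≡ 18 (mod 25), and since 23⁻¹ ≡ 12 (mod 25), t ≡ 16. Hence N ≡ 354 + 423·16 = 7122 (mod 10575).

7122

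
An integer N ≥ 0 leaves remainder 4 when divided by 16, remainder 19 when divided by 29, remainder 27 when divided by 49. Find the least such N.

12228

From N ≡ 4 (mod 16) write N = 4 + 16t. Substituting into N ≡ 19 (mod 29) gives 16t ≡ 15 (mod 29), and since 16⁻¹ ≡ 20 (mod 29), t ≡ 10. Hence N ≡ 4 + 16·10 = 164 (mod 464).
From N ≡ 164 (mod 464) write N = 164 + 464t. Substituting into N ≡ 27 (mod 49) gives 464t ≡ 10 (mod 49), and since 23⁻¹ ≡ 32 (mod 49), t ≡ 26. Hence N ≡ 164 + 464·26 = 12228 (mod 22736).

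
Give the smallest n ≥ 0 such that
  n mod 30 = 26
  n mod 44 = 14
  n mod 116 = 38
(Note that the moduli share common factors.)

gcd(30, 44) = 2 and 2 | (14 − 26), so the pair is consistent; merging gives n ≡ 146 (mod 660), where 660 = lcm(30, 44).
gcd(660, 116) = 4 and 4 | (38 − 146), so the pair is consistent; merging gives n ≡ 2126 (mod 19140), where 19140 = lcm(660, 116).
The solution is unique modulo lcm(30, 44, 116) = 19140.

2126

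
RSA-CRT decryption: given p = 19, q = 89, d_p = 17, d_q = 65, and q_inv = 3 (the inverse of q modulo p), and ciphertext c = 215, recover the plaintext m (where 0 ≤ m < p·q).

m₁ = c^(d_p) mod p: c ≡ 6 (mod 19), and 6^17 mod 19 = 16.
m₂ = c^(d_q) mod q: c ≡ 37 (mod 89), and 37^65 mod 89 = 37.
h = q_inv·(m₁ − m₂) mod p = 3·(16 − 37) mod 19 = 13.
m = m₂ + h·q = 37 + 13·89 = 1194.

1194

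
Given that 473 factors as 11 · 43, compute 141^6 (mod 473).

Mod 11: 141 ≡ 9; 9^6 ≡ 9 (mod 11).
Mod 43: 141 ≡ 12; 12^6 ≡ 21 (mod 43).
Combine by CRT: x ≡ 9 (mod 11), x ≡ 21 (mod 43) ⇒ x ≡ 64 (mod 473).

64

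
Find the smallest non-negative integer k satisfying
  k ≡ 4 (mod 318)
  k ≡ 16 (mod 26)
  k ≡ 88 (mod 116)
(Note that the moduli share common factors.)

gcd(318, 26) = 2 and 2 | (16 − 4), so the pair is consistent; merging gives k ≡ 640 (mod 4134), where 4134 = lcm(318, 26).
gcd(4134, 116) = 2 and 2 | (88 − 640), so the pair is consistent; merging gives k ≡ 157732 (mod 239772), where 239772 = lcm(4134, 116).
The solution is unique modulo lcm(318, 26, 116) = 239772.

157732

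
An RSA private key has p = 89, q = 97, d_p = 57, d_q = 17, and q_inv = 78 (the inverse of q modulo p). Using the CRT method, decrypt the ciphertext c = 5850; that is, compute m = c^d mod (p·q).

1910

m₁ = c^(d_p) mod p: c ≡ 65 (mod 89), and 65^57 mod 89 = 41.
m₂ = c^(d_q) mod q: c ≡ 30 (mod 97), and 30^17 mod 97 = 67.
h = q_inv·(m₁ − m₂) mod p = 78·(41 − 67) mod 89 = 19.
m = m₂ + h·q = 67 + 19·97 = 1910.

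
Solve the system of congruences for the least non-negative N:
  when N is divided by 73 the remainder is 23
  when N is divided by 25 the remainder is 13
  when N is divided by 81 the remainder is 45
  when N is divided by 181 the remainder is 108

21657663

The moduli are pairwise coprime; M = 73·25·81·181 = 26756325.
M/73 = 366525; 366525 ≡ 65 (mod 73); 65·9 ≡ 1, so inverse 9.
M/25 = 1070253; 1070253 ≡ 3 (mod 25); 3·17 ≡ 1, so inverse 17.
M/81 = 330325; 330325 ≡ 7 (mod 81); 7·58 ≡ 1, so inverse 58.
M/181 = 147825; 147825 ≡ 129 (mod 181); 129·87 ≡ 1, so inverse 87.
N ≡ 23·366525·9 + 13·1070253·17 + 45·330325·58 + 108·147825·87 = 2563508538.
2563508538 mod 26756325 = 21657663.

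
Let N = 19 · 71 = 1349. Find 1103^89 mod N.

Mod 19: 1103 ≡ 1; by Fermat, exponent reduces to 89 mod 18 = 17; 1^17 ≡ 1 (mod 19).
Mod 71: 1103 ≡ 38; by Fermat, exponent reduces to 89 mod 70 = 19; 38^19 ≡ 29 (mod 71).
Combine by CRT: x ≡ 1 (mod 19), x ≡ 29 (mod 71) ⇒ x ≡ 1236 (mod 1349).

1236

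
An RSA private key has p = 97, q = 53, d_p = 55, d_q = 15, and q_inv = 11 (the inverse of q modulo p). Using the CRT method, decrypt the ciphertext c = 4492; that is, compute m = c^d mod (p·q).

1792

m₁ = c^(d_p) mod p: c ≡ 30 (mod 97), and 30^55 mod 97 = 46.
m₂ = c^(d_q) mod q: c ≡ 40 (mod 53), and 40^15 mod 53 = 43.
h = q_inv·(m₁ − m₂) mod p = 11·(46 − 43) mod 97 = 33.
m = m₂ + h·q = 43 + 33·53 = 1792.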